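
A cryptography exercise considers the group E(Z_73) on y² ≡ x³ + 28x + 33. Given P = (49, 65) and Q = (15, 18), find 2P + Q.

(55, 62)

First 2P:
Repeated addition: build up to 2P.
2P: tangent at (49, 65): λ = (3·49² + 28)/(2·65) ≡ 4/57. 57⁻¹ ≡ 41 (mod 73), so λ ≡ 4·41 ≡ 18.
  x = λ² - 49 - 49 = 324 - 98 ≡ 7; y = λ·(49 - 7) - 65 ≡ 34. → (7, 34)
2P = (7, 34).
Finally 2P + Q:
(7, 34) + (15, 18). λ = (18 - 34)/(15 - 7) ≡ 57/8 mod 73. 8⁻¹ ≡ 64 (mod 73), so λ ≡ 71.
  x = λ² - 7 - 15 = 5041 - 22 ≡ 55; y = λ·(7 - 55) - 34 ≡ 62. → (55, 62)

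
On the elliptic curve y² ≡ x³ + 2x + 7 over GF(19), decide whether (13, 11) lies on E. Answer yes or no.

yes

y² = 11² ≡ 7; x³ + 2x + 7 = 2230 ≡ 7 (mod 19). 7 = 7.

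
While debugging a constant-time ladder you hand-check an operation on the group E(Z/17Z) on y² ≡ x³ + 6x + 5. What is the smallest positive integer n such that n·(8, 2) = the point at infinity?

2P: tangent at (8, 2): λ = (3·8² + 6)/(2·2) ≡ 11/4. 4⁻¹ ≡ 13 (mod 17) since 4·13 = 52 ≡ 1, so λ ≡ 11·13 ≡ 7.
  x = λ² - 8 - 8 = 49 - 16 ≡ 16; y = λ·(8 - 16) - 2 ≡ 10. → (16, 10)
3P: (16, 10) + (8, 2). λ = (2 - 10)/(8 - 16) ≡ 9/9 mod 17. 9⁻¹ ≡ 2 (mod 17), so λ ≡ 1.
  x = λ² - 16 - 8 = 1 - 24 ≡ 11; y = λ·(16 - 11) - 10 ≡ 12. → (11, 12)
4P: (11, 12) + (8, 2). λ = (2 - 12)/(8 - 11) ≡ 7/14 mod 17. 14⁻¹ ≡ 11 (mod 17) since 14·11 = 154 ≡ 1, so λ ≡ 9.
  x = λ² - 11 - 8 = 81 - 19 ≡ 11; y = λ·(11 - 11) - 12 ≡ 5. → (11, 5)
5P: (11, 5) + (8, 2). λ = (2 - 5)/(8 - 11) ≡ 14/14 mod 17. 14⁻¹ ≡ 11 (mod 17) since 14·11 = 154 ≡ 1, so λ ≡ 1.
  x = λ² - 11 - 8 = 1 - 19 ≡ 16; y = λ·(11 - 16) - 5 ≡ 7. → (16, 7)
6P: (16, 7) + (8, 2). λ = (2 - 7)/(8 - 16) ≡ 12/9 mod 17. 9⁻¹ ≡ 2 (mod 17) since 9·2 = 18 ≡ 1, so λ ≡ 7.
  x = λ² - 16 - 8 = 49 - 24 ≡ 8; y = λ·(16 - 8) - 7 ≡ 15. → (8, 15)
7P: (8, 15) + (8, 2): same x and y₁ ≡ -y₂, so the sum is the point at infinity.
7P = the point at infinity, so the order is 7.

7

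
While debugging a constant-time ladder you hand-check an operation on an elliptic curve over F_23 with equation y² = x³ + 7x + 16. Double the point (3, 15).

tangent at (3, 15): λ = (3·3² + 7)/(2·15) ≡ 11/7. 7⁻¹ ≡ 10 (mod 23), so λ ≡ 11·10 ≡ 18.
  x = λ² - 3 - 3 = 324 - 6 ≡ 19; y = λ·(3 - 19) - 15 ≡ 19. → (19, 19)

(19, 19)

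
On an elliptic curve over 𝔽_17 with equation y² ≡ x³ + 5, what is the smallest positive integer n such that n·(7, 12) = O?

2P: tangent at (7, 12): λ = (3·7² + 0)/(2·12) ≡ 11/7. 7⁻¹ ≡ 5 (mod 17), so λ ≡ 11·5 ≡ 4.
  x = λ² - 7 - 7 = 16 - 14 ≡ 2; y = λ·(7 - 2) - 12 ≡ 8. → (2, 8)
3P: (2, 8) + (7, 12). λ = (12 - 8)/(7 - 2) ≡ 4/5 mod 17. 5⁻¹ ≡ 7 (mod 17), so λ ≡ 11.
  x = λ² - 2 - 7 = 121 - 9 ≡ 10; y = λ·(2 - 10) - 8 ≡ 6. → (10, 6)
4P: (10, 6) + (7, 12). λ = (12 - 6)/(7 - 10) ≡ 6/14 mod 17. 14⁻¹ ≡ 11 (mod 17), so λ ≡ 15.
  x = λ² - 10 - 7 = 225 - 17 ≡ 4; y = λ·(10 - 4) - 6 ≡ 16. → (4, 16)
5P: (4, 16) + (7, 12). λ = (12 - 16)/(7 - 4) ≡ 13/3 mod 17. 3⁻¹ ≡ 6 (mod 17), so λ ≡ 10.
  x = λ² - 4 - 7 = 100 - 11 ≡ 4; y = λ·(4 - 4) - 16 ≡ 1. → (4, 1)
6P: (4, 1) + (7, 12). λ = (12 - 1)/(7 - 4) ≡ 11/3 mod 17. 3⁻¹ ≡ 6 (mod 17), so λ ≡ 15.
  x = λ² - 4 - 7 = 225 - 11 ≡ 10; y = λ·(4 - 10) - 1 ≡ 11. → (10, 11)
7P: (10, 11) + (7, 12). λ = (12 - 11)/(7 - 10) ≡ 1/14 mod 17. 14⁻¹ ≡ 11 (mod 17), so λ ≡ 11.
  x = λ² - 10 - 7 = 121 - 17 ≡ 2; y = λ·(10 - 2) - 11 ≡ 9. → (2, 9)
8P: (2, 9) + (7, 12). λ = (12 - 9)/(7 - 2) ≡ 3/5 mod 17. 5⁻¹ ≡ 7 (mod 17), so λ ≡ 4.
  x = λ² - 2 - 7 = 16 - 9 ≡ 7; y = λ·(2 - 7) - 9 ≡ 5. → (7, 5)
9P: (7, 5) + (7, 12): same x and y₁ ≡ -y₂, so the sum is O.
9P = O, so the order is 9.

9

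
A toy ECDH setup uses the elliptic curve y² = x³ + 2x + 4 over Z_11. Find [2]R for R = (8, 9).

(7, 3)

tangent at (8, 9): λ = (3·8² + 2)/(2·9) ≡ 7/7. 7⁻¹ ≡ 8 (mod 11) since 7·8 = 56 ≡ 1, so λ ≡ 7·8 ≡ 1.
  x = λ² - 8 - 8 = 1 - 16 ≡ 7; y = λ·(8 - 7) - 9 ≡ 3. → (7, 3)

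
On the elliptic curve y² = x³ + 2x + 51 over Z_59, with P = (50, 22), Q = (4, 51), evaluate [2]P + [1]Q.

(5, 3)

First 2P:
Repeated addition: build up to 2P.
2P: tangent at (50, 22): λ = (3·50² + 2)/(2·22) ≡ 9/44. 44⁻¹ ≡ 55 (mod 59) since 44·55 = 2420 ≡ 1, so λ ≡ 9·55 ≡ 23.
  x = λ² - 50 - 50 = 529 - 100 ≡ 16; y = λ·(50 - 16) - 22 ≡ 52. → (16, 52)
2P = (16, 52).
Finally 2P + Q:
(16, 52) + (4, 51). λ = (51 - 52)/(4 - 16) ≡ 58/47 mod 59. 47⁻¹ ≡ 54 (mod 59) since 47·54 = 2538 ≡ 1, so λ ≡ 5.
  x = λ² - 16 - 4 = 25 - 20 ≡ 5; y = λ·(16 - 5) - 52 ≡ 3. → (5, 3)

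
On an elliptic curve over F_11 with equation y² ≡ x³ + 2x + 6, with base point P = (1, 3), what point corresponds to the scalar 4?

(5, 8)

Double-and-add on 4 = (100)₂. Start with P = (1, 3) for the leading 1-bit.
double: tangent at (1, 3): λ = (3·1² + 2)/(2·3) ≡ 5/6. 6⁻¹ ≡ 2 (mod 11), so λ ≡ 5·2 ≡ 10.
  x = λ² - 1 - 1 = 100 - 2 ≡ 10; y = λ·(1 - 10) - 3 ≡ 6. → (10, 6)
double: tangent at (10, 6): λ = (3·10² + 2)/(2·6) ≡ 5/1. 1⁻¹ ≡ 1 (mod 11), so λ ≡ 5·1 ≡ 5.
  x = λ² - 10 - 10 = 25 - 20 ≡ 5; y = λ·(10 - 5) - 6 ≡ 8. → (5, 8)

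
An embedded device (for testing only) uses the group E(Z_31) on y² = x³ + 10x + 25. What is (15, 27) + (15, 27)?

(21, 14)

tangent at (15, 27): λ = (3·15² + 10)/(2·27) ≡ 3/23. 23⁻¹ ≡ 27 (mod 31) since 23·27 = 621 ≡ 1, so λ ≡ 3·27 ≡ 19.
  x = λ² - 15 - 15 = 361 - 30 ≡ 21; y = λ·(15 - 21) - 27 ≡ 14. → (21, 14)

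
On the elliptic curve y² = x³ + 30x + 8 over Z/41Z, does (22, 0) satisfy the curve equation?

y² = 0² ≡ 0; x³ + 30x + 8 = 11316 ≡ 0 (mod 41). 0 = 0.

yes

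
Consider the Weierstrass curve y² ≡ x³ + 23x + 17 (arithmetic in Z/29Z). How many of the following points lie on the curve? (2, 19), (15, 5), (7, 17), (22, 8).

(2, 19): 19² ≡ 13, rhs ≡ 13 → on.
(15, 5): 5² ≡ 25, rhs ≡ 25 → on.
(7, 17): 17² ≡ 28, rhs ≡ 28 → on.
(22, 8): 8² ≡ 6, rhs ≡ 6 → on.

4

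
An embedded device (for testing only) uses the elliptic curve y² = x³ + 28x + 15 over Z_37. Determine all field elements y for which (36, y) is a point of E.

x³ + 28x + 15 = 47679 ≡ 23 (mod 37).
23 is a non-residue mod 37; no y exists.

none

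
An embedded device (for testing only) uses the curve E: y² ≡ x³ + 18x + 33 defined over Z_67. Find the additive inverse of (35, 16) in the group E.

-(35, 16) = (35, -16 mod 67) = (35, 51).

(35, 51)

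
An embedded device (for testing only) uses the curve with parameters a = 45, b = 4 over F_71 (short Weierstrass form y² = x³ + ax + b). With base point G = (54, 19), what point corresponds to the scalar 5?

Double-and-add on 5 = (101)₂. Start with G = (54, 19) for the leading 1-bit.
double: tangent at (54, 19): λ = (3·54² + 45)/(2·19) ≡ 60/38. 38⁻¹ ≡ 43 (mod 71), so λ ≡ 60·43 ≡ 24.
  x = λ² - 54 - 54 = 576 - 108 ≡ 42; y = λ·(54 - 42) - 19 ≡ 56. → (42, 56)
double: tangent at (42, 56): λ = (3·42² + 45)/(2·56) ≡ 12/41. 41⁻¹ ≡ 26 (mod 71), so λ ≡ 12·26 ≡ 28.
  x = λ² - 42 - 42 = 784 - 84 ≡ 61; y = λ·(42 - 61) - 56 ≡ 51. → (61, 51)
add G: (61, 51) + (54, 19). λ = (19 - 51)/(54 - 61) ≡ 39/64 mod 71. 64⁻¹ ≡ 10 (mod 71), so λ ≡ 35.
  x = λ² - 61 - 54 = 1225 - 115 ≡ 45; y = λ·(61 - 45) - 51 ≡ 12. → (45, 12)

(45, 12)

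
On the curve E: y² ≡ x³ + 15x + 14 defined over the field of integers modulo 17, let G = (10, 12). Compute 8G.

Double-and-add on 8 = (1000)₂. Start with G = (10, 12) for the leading 1-bit.
double: tangent at (10, 12): λ = (3·10² + 15)/(2·12) ≡ 9/7. 7⁻¹ ≡ 5 (mod 17) since 7·5 = 35 ≡ 1, so λ ≡ 9·5 ≡ 11.
  x = λ² - 10 - 10 = 121 - 20 ≡ 16; y = λ·(10 - 16) - 12 ≡ 7. → (16, 7)
double: tangent at (16, 7): λ = (3·16² + 15)/(2·7) ≡ 1/14. 14⁻¹ ≡ 11 (mod 17), so λ ≡ 1·11 ≡ 11.
  x = λ² - 16 - 16 = 121 - 32 ≡ 4; y = λ·(16 - 4) - 7 ≡ 6. → (4, 6)
double: tangent at (4, 6): λ = (3·4² + 15)/(2·6) ≡ 12/12. 12⁻¹ ≡ 10 (mod 17), so λ ≡ 12·10 ≡ 1.
  x = λ² - 4 - 4 = 1 - 8 ≡ 10; y = λ·(4 - 10) - 6 ≡ 5. → (10, 5)

(10, 5)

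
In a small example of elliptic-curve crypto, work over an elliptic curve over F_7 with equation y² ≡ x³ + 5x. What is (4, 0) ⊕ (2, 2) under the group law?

(2, 5)

(4, 0) + (2, 2). λ = (2 - 0)/(2 - 4) ≡ 2/5 mod 7. 5⁻¹ ≡ 3 (mod 7) since 5·3 = 15 ≡ 1, so λ ≡ 6.
  x = λ² - 4 - 2 = 36 - 6 ≡ 2; y = λ·(4 - 2) - 0 ≡ 5. → (2, 5)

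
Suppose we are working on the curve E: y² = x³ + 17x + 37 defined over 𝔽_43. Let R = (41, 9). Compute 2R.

tangent at (41, 9): λ = (3·41² + 17)/(2·9) ≡ 29/18. 18⁻¹ ≡ 12 (mod 43), so λ ≡ 29·12 ≡ 4.
  x = λ² - 41 - 41 = 16 - 82 ≡ 20; y = λ·(41 - 20) - 9 ≡ 32. → (20, 32)

(20, 32)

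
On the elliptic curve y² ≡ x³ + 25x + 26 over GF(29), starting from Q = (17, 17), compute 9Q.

(1, 9)

Repeated addition: build up to 9Q.
2Q: tangent at (17, 17): λ = (3·17² + 25)/(2·17) ≡ 22/5. 5⁻¹ ≡ 6 (mod 29), so λ ≡ 22·6 ≡ 16.
  x = λ² - 17 - 17 = 256 - 34 ≡ 19; y = λ·(17 - 19) - 17 ≡ 9. → (19, 9)
3Q: (19, 9) + (17, 17). λ = (17 - 9)/(17 - 19) ≡ 8/27 mod 29. 27⁻¹ ≡ 14 (mod 29), so λ ≡ 25.
  x = λ² - 19 - 17 = 625 - 36 ≡ 9; y = λ·(19 - 9) - 9 ≡ 9. → (9, 9)
4Q: (9, 9) + (17, 17). λ = (17 - 9)/(17 - 9) ≡ 8/8 mod 29. 8⁻¹ ≡ 11 (mod 29) since 8·11 = 88 ≡ 1, so λ ≡ 1.
  x = λ² - 9 - 17 = 1 - 26 ≡ 4; y = λ·(9 - 4) - 9 ≡ 25. → (4, 25)
5Q: (4, 25) + (17, 17). λ = (17 - 25)/(17 - 4) ≡ 21/13 mod 29. 13⁻¹ ≡ 9 (mod 29), so λ ≡ 15.
  x = λ² - 4 - 17 = 225 - 21 ≡ 1; y = λ·(4 - 1) - 25 ≡ 20. → (1, 20)
6Q: (1, 20) + (17, 17). λ = (17 - 20)/(17 - 1) ≡ 26/16 mod 29. 16⁻¹ ≡ 20 (mod 29), so λ ≡ 27.
  x = λ² - 1 - 17 = 729 - 18 ≡ 15; y = λ·(1 - 15) - 20 ≡ 8. → (15, 8)
7Q: (15, 8) + (17, 17). λ = (17 - 8)/(17 - 15) ≡ 9/2 mod 29. 2⁻¹ ≡ 15 (mod 29) since 2·15 = 30 ≡ 1, so λ ≡ 19.
  x = λ² - 15 - 17 = 361 - 32 ≡ 10; y = λ·(15 - 10) - 8 ≡ 0. → (10, 0)
8Q: (10, 0) + (17, 17). λ = (17 - 0)/(17 - 10) ≡ 17/7 mod 29. 7⁻¹ ≡ 25 (mod 29), so λ ≡ 19.
  x = λ² - 10 - 17 = 361 - 27 ≡ 15; y = λ·(10 - 15) - 0 ≡ 21. → (15, 21)
9Q: (15, 21) + (17, 17). λ = (17 - 21)/(17 - 15) ≡ 25/2 mod 29. 2⁻¹ ≡ 15 (mod 29), so λ ≡ 27.
  x = λ² - 15 - 17 = 729 - 32 ≡ 1; y = λ·(15 - 1) - 21 ≡ 9. → (1, 9)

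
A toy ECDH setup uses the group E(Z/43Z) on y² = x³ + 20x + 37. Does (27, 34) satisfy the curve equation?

y² = 34² ≡ 38; x³ + 20x + 37 = 20260 ≡ 7 (mod 43). 38 ≠ 7.

no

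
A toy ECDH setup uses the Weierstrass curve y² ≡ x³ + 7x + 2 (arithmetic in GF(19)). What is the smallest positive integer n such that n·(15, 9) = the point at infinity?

2P: tangent at (15, 9): λ = (3·15² + 7)/(2·9) ≡ 17/18. 18⁻¹ ≡ 18 (mod 19) since 18·18 = 324 ≡ 1, so λ ≡ 17·18 ≡ 2.
  x = λ² - 15 - 15 = 4 - 30 ≡ 12; y = λ·(15 - 12) - 9 ≡ 16. → (12, 16)
3P: (12, 16) + (15, 9). λ = (9 - 16)/(15 - 12) ≡ 12/3 mod 19. 3⁻¹ ≡ 13 (mod 19), so λ ≡ 4.
  x = λ² - 12 - 15 = 16 - 27 ≡ 8; y = λ·(12 - 8) - 16 ≡ 0. → (8, 0)
4P: (8, 0) + (15, 9). λ = (9 - 0)/(15 - 8) ≡ 9/7 mod 19. 7⁻¹ ≡ 11 (mod 19), so λ ≡ 4.
  x = λ² - 8 - 15 = 16 - 23 ≡ 12; y = λ·(8 - 12) - 0 ≡ 3. → (12, 3)
5P: (12, 3) + (15, 9). λ = (9 - 3)/(15 - 12) ≡ 6/3 mod 19. 3⁻¹ ≡ 13 (mod 19), so λ ≡ 2.
  x = λ² - 12 - 15 = 4 - 27 ≡ 15; y = λ·(12 - 15) - 3 ≡ 10. → (15, 10)
6P: (15, 10) + (15, 9): same x and y₁ ≡ -y₂, so the sum is the point at infinity.
6P = the point at infinity, so the order is 6.

6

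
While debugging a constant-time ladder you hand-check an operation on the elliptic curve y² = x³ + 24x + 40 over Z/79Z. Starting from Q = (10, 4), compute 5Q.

Double-and-add on 5 = (101)₂. Start with Q = (10, 4) for the leading 1-bit.
double: tangent at (10, 4): λ = (3·10² + 24)/(2·4) ≡ 8/8. 8⁻¹ ≡ 10 (mod 79), so λ ≡ 8·10 ≡ 1.
  x = λ² - 10 - 10 = 1 - 20 ≡ 60; y = λ·(10 - 60) - 4 ≡ 25. → (60, 25)
double: tangent at (60, 25): λ = (3·60² + 24)/(2·25) ≡ 1/50. 50⁻¹ ≡ 49 (mod 79), so λ ≡ 1·49 ≡ 49.
  x = λ² - 60 - 60 = 2401 - 120 ≡ 69; y = λ·(60 - 69) - 25 ≡ 8. → (69, 8)
add Q: (69, 8) + (10, 4). λ = (4 - 8)/(10 - 69) ≡ 75/20 mod 79. 20⁻¹ ≡ 4 (mod 79) since 20·4 = 80 ≡ 1, so λ ≡ 63.
  x = λ² - 69 - 10 = 3969 - 79 ≡ 19; y = λ·(69 - 19) - 8 ≡ 61. → (19, 61)

(19, 61)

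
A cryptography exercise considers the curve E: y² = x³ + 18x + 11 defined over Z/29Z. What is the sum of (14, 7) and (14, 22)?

O

The two points share x = 14 and their y-coordinates satisfy 7 + 22 ≡ 0 (mod 29), so they are inverses. Their sum is 𝒪.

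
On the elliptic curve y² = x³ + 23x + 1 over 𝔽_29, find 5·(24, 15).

Write Q = (24, 15).
Double-and-add on 5 = (101)₂. Start with Q = (24, 15) for the leading 1-bit.
double: tangent at (24, 15): λ = (3·24² + 23)/(2·15) ≡ 11/1. 1⁻¹ ≡ 1 (mod 29) since 1·1 = 1 ≡ 1, so λ ≡ 11·1 ≡ 11.
  x = λ² - 24 - 24 = 121 - 48 ≡ 15; y = λ·(24 - 15) - 15 ≡ 26. → (15, 26)
double: tangent at (15, 26): λ = (3·15² + 23)/(2·26) ≡ 2/23. 23⁻¹ ≡ 24 (mod 29) since 23·24 = 552 ≡ 1, so λ ≡ 2·24 ≡ 19.
  x = λ² - 15 - 15 = 361 - 30 ≡ 12; y = λ·(15 - 12) - 26 ≡ 2. → (12, 2)
add Q: (12, 2) + (24, 15). λ = (15 - 2)/(24 - 12) ≡ 13/12 mod 29. 12⁻¹ ≡ 17 (mod 29) since 12·17 = 204 ≡ 1, so λ ≡ 18.
  x = λ² - 12 - 24 = 324 - 36 ≡ 27; y = λ·(12 - 27) - 2 ≡ 18. → (27, 18)

(27, 18)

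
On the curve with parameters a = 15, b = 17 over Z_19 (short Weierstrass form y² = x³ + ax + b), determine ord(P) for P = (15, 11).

5

2P: tangent at (15, 11): λ = (3·15² + 15)/(2·11) ≡ 6/3. 3⁻¹ ≡ 13 (mod 19), so λ ≡ 6·13 ≡ 2.
  x = λ² - 15 - 15 = 4 - 30 ≡ 12; y = λ·(15 - 12) - 11 ≡ 14. → (12, 14)
3P: (12, 14) + (15, 11). λ = (11 - 14)/(15 - 12) ≡ 16/3 mod 19. 3⁻¹ ≡ 13 (mod 19), so λ ≡ 18.
  x = λ² - 12 - 15 = 324 - 27 ≡ 12; y = λ·(12 - 12) - 14 ≡ 5. → (12, 5)
4P: (12, 5) + (15, 11). λ = (11 - 5)/(15 - 12) ≡ 6/3 mod 19. 3⁻¹ ≡ 13 (mod 19), so λ ≡ 2.
  x = λ² - 12 - 15 = 4 - 27 ≡ 15; y = λ·(12 - 15) - 5 ≡ 8. → (15, 8)
5P: (15, 8) + (15, 11): same x and y₁ ≡ -y₂, so the sum is O.
5P = O, so the order is 5.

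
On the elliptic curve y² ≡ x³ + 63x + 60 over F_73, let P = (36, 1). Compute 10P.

Repeated addition: build up to 10P.
2P: tangent at (36, 1): λ = (3·36² + 63)/(2·1) ≡ 9/2. 2⁻¹ ≡ 37 (mod 73) since 2·37 = 74 ≡ 1, so λ ≡ 9·37 ≡ 41.
  x = λ² - 36 - 36 = 1681 - 72 ≡ 3; y = λ·(36 - 3) - 1 ≡ 38. → (3, 38)
3P: (3, 38) + (36, 1). λ = (1 - 38)/(36 - 3) ≡ 36/33 mod 73. 33⁻¹ ≡ 31 (mod 73) since 33·31 = 1023 ≡ 1, so λ ≡ 21.
  x = λ² - 3 - 36 = 441 - 39 ≡ 37; y = λ·(3 - 37) - 38 ≡ 51. → (37, 51)
4P: (37, 51) + (36, 1). λ = (1 - 51)/(36 - 37) ≡ 23/72 mod 73. 72⁻¹ ≡ 72 (mod 73), so λ ≡ 50.
  x = λ² - 37 - 36 = 2500 - 73 ≡ 18; y = λ·(37 - 18) - 51 ≡ 23. → (18, 23)
5P: (18, 23) + (36, 1). λ = (1 - 23)/(36 - 18) ≡ 51/18 mod 73. 18⁻¹ ≡ 69 (mod 73), so λ ≡ 15.
  x = λ² - 18 - 36 = 225 - 54 ≡ 25; y = λ·(18 - 25) - 23 ≡ 18. → (25, 18)
6P: (25, 18) + (36, 1). λ = (1 - 18)/(36 - 25) ≡ 56/11 mod 73. 11⁻¹ ≡ 20 (mod 73), so λ ≡ 25.
  x = λ² - 25 - 36 = 625 - 61 ≡ 53; y = λ·(25 - 53) - 18 ≡ 12. → (53, 12)
7P: (53, 12) + (36, 1). λ = (1 - 12)/(36 - 53) ≡ 62/56 mod 73. 56⁻¹ ≡ 30 (mod 73), so λ ≡ 35.
  x = λ² - 53 - 36 = 1225 - 89 ≡ 41; y = λ·(53 - 41) - 12 ≡ 43. → (41, 43)
8P: (41, 43) + (36, 1). λ = (1 - 43)/(36 - 41) ≡ 31/68 mod 73. 68⁻¹ ≡ 29 (mod 73) since 68·29 = 1972 ≡ 1, so λ ≡ 23.
  x = λ² - 41 - 36 = 529 - 77 ≡ 14; y = λ·(41 - 14) - 43 ≡ 67. → (14, 67)
9P: (14, 67) + (36, 1). λ = (1 - 67)/(36 - 14) ≡ 7/22 mod 73. 22⁻¹ ≡ 10 (mod 73) since 22·10 = 220 ≡ 1, so λ ≡ 70.
  x = λ² - 14 - 36 = 4900 - 50 ≡ 32; y = λ·(14 - 32) - 67 ≡ 60. → (32, 60)
10P: (32, 60) + (36, 1). λ = (1 - 60)/(36 - 32) ≡ 14/4 mod 73. 4⁻¹ ≡ 55 (mod 73), so λ ≡ 40.
  x = λ² - 32 - 36 = 1600 - 68 ≡ 72; y = λ·(32 - 72) - 60 ≡ 19. → (72, 19)

(72, 19)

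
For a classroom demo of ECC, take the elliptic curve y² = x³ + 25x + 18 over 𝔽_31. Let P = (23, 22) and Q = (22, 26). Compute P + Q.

(2, 18)

(23, 22) + (22, 26). λ = (26 - 22)/(22 - 23) ≡ 4/30 mod 31. 30⁻¹ ≡ 30 (mod 31) since 30·30 = 900 ≡ 1, so λ ≡ 27.
  x = λ² - 23 - 22 = 729 - 45 ≡ 2; y = λ·(23 - 2) - 22 ≡ 18. → (2, 18)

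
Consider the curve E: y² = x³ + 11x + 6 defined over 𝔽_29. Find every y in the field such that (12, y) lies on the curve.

x³ + 11x + 6 = 1866 ≡ 10 (mod 29).
10 is a non-residue mod 29; no y exists.

none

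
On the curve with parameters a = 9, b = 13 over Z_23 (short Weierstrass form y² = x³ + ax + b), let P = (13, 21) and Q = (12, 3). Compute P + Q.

(0, 6)

(13, 21) + (12, 3). λ = (3 - 21)/(12 - 13) ≡ 5/22 mod 23. 22⁻¹ ≡ 22 (mod 23) since 22·22 = 484 ≡ 1, so λ ≡ 18.
  x = λ² - 13 - 12 = 324 - 25 ≡ 0; y = λ·(13 - 0) - 21 ≡ 6. → (0, 6)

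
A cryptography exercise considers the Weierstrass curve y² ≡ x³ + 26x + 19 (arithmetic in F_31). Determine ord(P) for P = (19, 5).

11

2P: tangent at (19, 5): λ = (3·19² + 26)/(2·5) ≡ 24/10. 10⁻¹ ≡ 28 (mod 31), so λ ≡ 24·28 ≡ 21.
  x = λ² - 19 - 19 = 441 - 38 ≡ 0; y = λ·(19 - 0) - 5 ≡ 22. → (0, 22)
3P: (0, 22) + (19, 5). λ = (5 - 22)/(19 - 0) ≡ 14/19 mod 31. 19⁻¹ ≡ 18 (mod 31) since 19·18 = 342 ≡ 1, so λ ≡ 4.
  x = λ² - 0 - 19 = 16 - 19 ≡ 28; y = λ·(0 - 28) - 22 ≡ 21. → (28, 21)
4P: (28, 21) + (19, 5). λ = (5 - 21)/(19 - 28) ≡ 15/22 mod 31. 22⁻¹ ≡ 24 (mod 31) since 22·24 = 528 ≡ 1, so λ ≡ 19.
  x = λ² - 28 - 19 = 361 - 47 ≡ 4; y = λ·(28 - 4) - 21 ≡ 1. → (4, 1)
5P: (4, 1) + (19, 5). λ = (5 - 1)/(19 - 4) ≡ 4/15 mod 31. 15⁻¹ ≡ 29 (mod 31), so λ ≡ 23.
  x = λ² - 4 - 19 = 529 - 23 ≡ 10; y = λ·(4 - 10) - 1 ≡ 16. → (10, 16)
6P: (10, 16) + (19, 5). λ = (5 - 16)/(19 - 10) ≡ 20/9 mod 31. 9⁻¹ ≡ 7 (mod 31), so λ ≡ 16.
  x = λ² - 10 - 19 = 256 - 29 ≡ 10; y = λ·(10 - 10) - 16 ≡ 15. → (10, 15)
7P: (10, 15) + (19, 5). λ = (5 - 15)/(19 - 10) ≡ 21/9 mod 31. 9⁻¹ ≡ 7 (mod 31) since 9·7 = 63 ≡ 1, so λ ≡ 23.
  x = λ² - 10 - 19 = 529 - 29 ≡ 4; y = λ·(10 - 4) - 15 ≡ 30. → (4, 30)
8P: (4, 30) + (19, 5). λ = (5 - 30)/(19 - 4) ≡ 6/15 mod 31. 15⁻¹ ≡ 29 (mod 31), so λ ≡ 19.
  x = λ² - 4 - 19 = 361 - 23 ≡ 28; y = λ·(4 - 28) - 30 ≡ 10. → (28, 10)
9P: (28, 10) + (19, 5). λ = (5 - 10)/(19 - 28) ≡ 26/22 mod 31. 22⁻¹ ≡ 24 (mod 31), so λ ≡ 4.
  x = λ² - 28 - 19 = 16 - 47 ≡ 0; y = λ·(28 - 0) - 10 ≡ 9. → (0, 9)
10P: (0, 9) + (19, 5). λ = (5 - 9)/(19 - 0) ≡ 27/19 mod 31. 19⁻¹ ≡ 18 (mod 31) since 19·18 = 342 ≡ 1, so λ ≡ 21.
  x = λ² - 0 - 19 = 441 - 19 ≡ 19; y = λ·(0 - 19) - 9 ≡ 26. → (19, 26)
11P: (19, 26) + (19, 5): same x and y₁ ≡ -y₂, so the sum is O.
11P = O, so the order is 11.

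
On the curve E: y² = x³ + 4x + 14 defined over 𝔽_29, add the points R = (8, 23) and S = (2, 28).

(6, 14)

(8, 23) + (2, 28). λ = (28 - 23)/(2 - 8) ≡ 5/23 mod 29. 23⁻¹ ≡ 24 (mod 29), so λ ≡ 4.
  x = λ² - 8 - 2 = 16 - 10 ≡ 6; y = λ·(8 - 6) - 23 ≡ 14. → (6, 14)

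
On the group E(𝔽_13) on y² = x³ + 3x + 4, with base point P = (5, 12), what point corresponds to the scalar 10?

Double-and-add on 10 = (1010)₂. Start with P = (5, 12) for the leading 1-bit.
double: tangent at (5, 12): λ = (3·5² + 3)/(2·12) ≡ 0/11. 11⁻¹ ≡ 6 (mod 13), so λ ≡ 0·6 ≡ 0.
  x = λ² - 5 - 5 = 0 - 10 ≡ 3; y = λ·(5 - 3) - 12 ≡ 1. → (3, 1)
double: tangent at (3, 1): λ = (3·3² + 3)/(2·1) ≡ 4/2. 2⁻¹ ≡ 7 (mod 13) since 2·7 = 14 ≡ 1, so λ ≡ 4·7 ≡ 2.
  x = λ² - 3 - 3 = 4 - 6 ≡ 11; y = λ·(3 - 11) - 1 ≡ 9. → (11, 9)
add P: (11, 9) + (5, 12). λ = (12 - 9)/(5 - 11) ≡ 3/7 mod 13. 7⁻¹ ≡ 2 (mod 13), so λ ≡ 6.
  x = λ² - 11 - 5 = 36 - 16 ≡ 7; y = λ·(11 - 7) - 9 ≡ 2. → (7, 2)
double: tangent at (7, 2): λ = (3·7² + 3)/(2·2) ≡ 7/4. 4⁻¹ ≡ 10 (mod 13), so λ ≡ 7·10 ≡ 5.
  x = λ² - 7 - 7 = 25 - 14 ≡ 11; y = λ·(7 - 11) - 2 ≡ 4. → (11, 4)

(11, 4)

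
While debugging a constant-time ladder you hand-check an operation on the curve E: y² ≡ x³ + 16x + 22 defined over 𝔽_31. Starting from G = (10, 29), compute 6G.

O

Repeated addition: build up to 6G.
2G: tangent at (10, 29): λ = (3·10² + 16)/(2·29) ≡ 6/27. 27⁻¹ ≡ 23 (mod 31), so λ ≡ 6·23 ≡ 14.
  x = λ² - 10 - 10 = 196 - 20 ≡ 21; y = λ·(10 - 21) - 29 ≡ 3. → (21, 3)
3G: (21, 3) + (10, 29). λ = (29 - 3)/(10 - 21) ≡ 26/20 mod 31. 20⁻¹ ≡ 14 (mod 31) since 20·14 = 280 ≡ 1, so λ ≡ 23.
  x = λ² - 21 - 10 = 529 - 31 ≡ 2; y = λ·(21 - 2) - 3 ≡ 0. → (2, 0)
4G: (2, 0) + (10, 29). λ = (29 - 0)/(10 - 2) ≡ 29/8 mod 31. 8⁻¹ ≡ 4 (mod 31), so λ ≡ 23.
  x = λ² - 2 - 10 = 529 - 12 ≡ 21; y = λ·(2 - 21) - 0 ≡ 28. → (21, 28)
5G: (21, 28) + (10, 29). λ = (29 - 28)/(10 - 21) ≡ 1/20 mod 31. 20⁻¹ ≡ 14 (mod 31) since 20·14 = 280 ≡ 1, so λ ≡ 14.
  x = λ² - 21 - 10 = 196 - 31 ≡ 10; y = λ·(21 - 10) - 28 ≡ 2. → (10, 2)
6G: (10, 2) + (10, 29): same x and y₁ ≡ -y₂, so the sum is ∞.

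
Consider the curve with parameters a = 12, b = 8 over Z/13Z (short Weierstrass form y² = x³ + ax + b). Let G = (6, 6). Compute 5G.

O

Double-and-add on 5 = (101)₂. Start with G = (6, 6) for the leading 1-bit.
double: tangent at (6, 6): λ = (3·6² + 12)/(2·6) ≡ 3/12. 12⁻¹ ≡ 12 (mod 13) since 12·12 = 144 ≡ 1, so λ ≡ 3·12 ≡ 10.
  x = λ² - 6 - 6 = 100 - 12 ≡ 10; y = λ·(6 - 10) - 6 ≡ 6. → (10, 6)
double: tangent at (10, 6): λ = (3·10² + 12)/(2·6) ≡ 0/12. 12⁻¹ ≡ 12 (mod 13) since 12·12 = 144 ≡ 1, so λ ≡ 0·12 ≡ 0.
  x = λ² - 10 - 10 = 0 - 20 ≡ 6; y = λ·(10 - 6) - 6 ≡ 7. → (6, 7)
add G: (6, 7) + (6, 6): same x and y₁ ≡ -y₂, so the sum is ∞.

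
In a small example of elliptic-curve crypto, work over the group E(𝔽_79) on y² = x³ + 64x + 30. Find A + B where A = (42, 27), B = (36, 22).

(42, 27) + (36, 22). λ = (22 - 27)/(36 - 42) ≡ 74/73 mod 79. 73⁻¹ ≡ 13 (mod 79) since 73·13 = 949 ≡ 1, so λ ≡ 14.
  x = λ² - 42 - 36 = 196 - 78 ≡ 39; y = λ·(42 - 39) - 27 ≡ 15. → (39, 15)

(39, 15)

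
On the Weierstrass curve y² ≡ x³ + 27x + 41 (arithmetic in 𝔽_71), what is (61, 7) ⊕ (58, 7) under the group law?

(61, 7) + (58, 7). λ = (7 - 7)/(58 - 61) ≡ 0/68 mod 71. 68⁻¹ ≡ 47 (mod 71), so λ ≡ 0.
  x = λ² - 61 - 58 = 0 - 119 ≡ 23; y = λ·(61 - 23) - 7 ≡ 64. → (23, 64)

(23, 64)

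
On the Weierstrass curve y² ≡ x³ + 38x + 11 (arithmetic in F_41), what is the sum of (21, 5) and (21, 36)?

O

The two points share x = 21 and their y-coordinates satisfy 5 + 36 ≡ 0 (mod 41), so they are inverses. Their sum is ∞.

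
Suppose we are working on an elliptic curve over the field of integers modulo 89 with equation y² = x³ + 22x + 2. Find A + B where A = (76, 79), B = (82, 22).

(76, 79) + (82, 22). λ = (22 - 79)/(82 - 76) ≡ 32/6 mod 89. 6⁻¹ ≡ 15 (mod 89), so λ ≡ 35.
  x = λ² - 76 - 82 = 1225 - 158 ≡ 88; y = λ·(76 - 88) - 79 ≡ 35. → (88, 35)

(88, 35)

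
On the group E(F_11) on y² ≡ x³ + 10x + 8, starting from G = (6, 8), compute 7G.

O

Double-and-add on 7 = (111)₂. Start with G = (6, 8) for the leading 1-bit.
double: tangent at (6, 8): λ = (3·6² + 10)/(2·8) ≡ 8/5. 5⁻¹ ≡ 9 (mod 11), so λ ≡ 8·9 ≡ 6.
  x = λ² - 6 - 6 = 36 - 12 ≡ 2; y = λ·(6 - 2) - 8 ≡ 5. → (2, 5)
add G: (2, 5) + (6, 8). λ = (8 - 5)/(6 - 2) ≡ 3/4 mod 11. 4⁻¹ ≡ 3 (mod 11) since 4·3 = 12 ≡ 1, so λ ≡ 9.
  x = λ² - 2 - 6 = 81 - 8 ≡ 7; y = λ·(2 - 7) - 5 ≡ 5. → (7, 5)
double: tangent at (7, 5): λ = (3·7² + 10)/(2·5) ≡ 3/10. 10⁻¹ ≡ 10 (mod 11) since 10·10 = 100 ≡ 1, so λ ≡ 3·10 ≡ 8.
  x = λ² - 7 - 7 = 64 - 14 ≡ 6; y = λ·(7 - 6) - 5 ≡ 3. → (6, 3)
add G: (6, 3) + (6, 8): same x and y₁ ≡ -y₂, so the sum is O.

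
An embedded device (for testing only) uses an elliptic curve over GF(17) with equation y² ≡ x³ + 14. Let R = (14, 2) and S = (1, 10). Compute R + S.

(6, 14)

(14, 2) + (1, 10). λ = (10 - 2)/(1 - 14) ≡ 8/4 mod 17. 4⁻¹ ≡ 13 (mod 17), so λ ≡ 2.
  x = λ² - 14 - 1 = 4 - 15 ≡ 6; y = λ·(14 - 6) - 2 ≡ 14. → (6, 14)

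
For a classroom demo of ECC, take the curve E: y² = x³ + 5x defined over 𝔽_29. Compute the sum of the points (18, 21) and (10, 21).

(18, 21) + (10, 21). λ = (21 - 21)/(10 - 18) ≡ 0/21 mod 29. 21⁻¹ ≡ 18 (mod 29), so λ ≡ 0.
  x = λ² - 18 - 10 = 0 - 28 ≡ 1; y = λ·(18 - 1) - 21 ≡ 8. → (1, 8)

(1, 8)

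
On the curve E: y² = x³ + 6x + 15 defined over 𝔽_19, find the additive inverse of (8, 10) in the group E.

(8, 9)

-(8, 10) = (8, -10 mod 19) = (8, 9).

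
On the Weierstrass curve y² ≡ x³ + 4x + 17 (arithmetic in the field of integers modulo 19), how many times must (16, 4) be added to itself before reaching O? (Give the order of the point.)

2P: tangent at (16, 4): λ = (3·16² + 4)/(2·4) ≡ 12/8. 8⁻¹ ≡ 12 (mod 19), so λ ≡ 12·12 ≡ 11.
  x = λ² - 16 - 16 = 121 - 32 ≡ 13; y = λ·(16 - 13) - 4 ≡ 10. → (13, 10)
3P: (13, 10) + (16, 4). λ = (4 - 10)/(16 - 13) ≡ 13/3 mod 19. 3⁻¹ ≡ 13 (mod 19) since 3·13 = 39 ≡ 1, so λ ≡ 17.
  x = λ² - 13 - 16 = 289 - 29 ≡ 13; y = λ·(13 - 13) - 10 ≡ 9. → (13, 9)
4P: (13, 9) + (16, 4). λ = (4 - 9)/(16 - 13) ≡ 14/3 mod 19. 3⁻¹ ≡ 13 (mod 19) since 3·13 = 39 ≡ 1, so λ ≡ 11.
  x = λ² - 13 - 16 = 121 - 29 ≡ 16; y = λ·(13 - 16) - 9 ≡ 15. → (16, 15)
5P: (16, 15) + (16, 4): same x and y₁ ≡ -y₂, so the sum is O.
5P = O, so the order is 5.

5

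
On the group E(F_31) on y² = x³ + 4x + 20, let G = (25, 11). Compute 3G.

Repeated addition: build up to 3G.
2G: tangent at (25, 11): λ = (3·25² + 4)/(2·11) ≡ 19/22. 22⁻¹ ≡ 24 (mod 31) since 22·24 = 528 ≡ 1, so λ ≡ 19·24 ≡ 22.
  x = λ² - 25 - 25 = 484 - 50 ≡ 0; y = λ·(25 - 0) - 11 ≡ 12. → (0, 12)
3G: (0, 12) + (25, 11). λ = (11 - 12)/(25 - 0) ≡ 30/25 mod 31. 25⁻¹ ≡ 5 (mod 31), so λ ≡ 26.
  x = λ² - 0 - 25 = 676 - 25 ≡ 0; y = λ·(0 - 0) - 12 ≡ 19. → (0, 19)

(0, 19)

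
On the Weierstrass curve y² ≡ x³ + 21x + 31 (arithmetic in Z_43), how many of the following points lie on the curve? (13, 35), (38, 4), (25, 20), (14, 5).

2

(13, 35): 35² ≡ 21, rhs ≡ 7 → off.
(38, 4): 4² ≡ 16, rhs ≡ 16 → on.
(25, 20): 20² ≡ 13, rhs ≡ 13 → on.
(14, 5): 5² ≡ 25, rhs ≡ 16 → off.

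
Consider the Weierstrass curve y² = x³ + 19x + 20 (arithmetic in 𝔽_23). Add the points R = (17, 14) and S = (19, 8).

(19, 15)

(17, 14) + (19, 8). λ = (8 - 14)/(19 - 17) ≡ 17/2 mod 23. 2⁻¹ ≡ 12 (mod 23), so λ ≡ 20.
  x = λ² - 17 - 19 = 400 - 36 ≡ 19; y = λ·(17 - 19) - 14 ≡ 15. → (19, 15)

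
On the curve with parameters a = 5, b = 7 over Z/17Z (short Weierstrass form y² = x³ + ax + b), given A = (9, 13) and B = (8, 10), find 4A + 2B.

First 4A:
Repeated addition: build up to 4A.
2A: tangent at (9, 13): λ = (3·9² + 5)/(2·13) ≡ 10/9. 9⁻¹ ≡ 2 (mod 17) since 9·2 = 18 ≡ 1, so λ ≡ 10·2 ≡ 3.
  x = λ² - 9 - 9 = 9 - 18 ≡ 8; y = λ·(9 - 8) - 13 ≡ 7. → (8, 7)
3A: (8, 7) + (9, 13). λ = (13 - 7)/(9 - 8) ≡ 6/1 mod 17. 1⁻¹ ≡ 1 (mod 17) since 1·1 = 1 ≡ 1, so λ ≡ 6.
  x = λ² - 8 - 9 = 36 - 17 ≡ 2; y = λ·(8 - 2) - 7 ≡ 12. → (2, 12)
4A: (2, 12) + (9, 13). λ = (13 - 12)/(9 - 2) ≡ 1/7 mod 17. 7⁻¹ ≡ 5 (mod 17), so λ ≡ 5.
  x = λ² - 2 - 9 = 25 - 11 ≡ 14; y = λ·(2 - 14) - 12 ≡ 13. → (14, 13)
4A = (14, 13).
Next 2B:
Repeated addition: build up to 2B.
2B: tangent at (8, 10): λ = (3·8² + 5)/(2·10) ≡ 10/3. 3⁻¹ ≡ 6 (mod 17), so λ ≡ 10·6 ≡ 9.
  x = λ² - 8 - 8 = 81 - 16 ≡ 14; y = λ·(8 - 14) - 10 ≡ 4. → (14, 4)
2B = (14, 4).
Finally 4A + 2B:
(14, 13) + (14, 4): same x and y₁ ≡ -y₂, so the sum is O.

O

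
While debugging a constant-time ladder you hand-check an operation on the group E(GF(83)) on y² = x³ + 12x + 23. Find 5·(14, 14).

(40, 57)

Write G = (14, 14).
Double-and-add on 5 = (101)₂. Start with G = (14, 14) for the leading 1-bit.
double: tangent at (14, 14): λ = (3·14² + 12)/(2·14) ≡ 19/28. 28⁻¹ ≡ 3 (mod 83) since 28·3 = 84 ≡ 1, so λ ≡ 19·3 ≡ 57.
  x = λ² - 14 - 14 = 3249 - 28 ≡ 67; y = λ·(14 - 67) - 14 ≡ 36. → (67, 36)
double: tangent at (67, 36): λ = (3·67² + 12)/(2·36) ≡ 33/72. 72⁻¹ ≡ 15 (mod 83), so λ ≡ 33·15 ≡ 80.
  x = λ² - 67 - 67 = 6400 - 134 ≡ 41; y = λ·(67 - 41) - 36 ≡ 52. → (41, 52)
add G: (41, 52) + (14, 14). λ = (14 - 52)/(14 - 41) ≡ 45/56 mod 83. 56⁻¹ ≡ 43 (mod 83), so λ ≡ 26.
  x = λ² - 41 - 14 = 676 - 55 ≡ 40; y = λ·(41 - 40) - 52 ≡ 57. → (40, 57)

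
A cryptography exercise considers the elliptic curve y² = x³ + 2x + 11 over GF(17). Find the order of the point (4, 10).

11

2P: tangent at (4, 10): λ = (3·4² + 2)/(2·10) ≡ 16/3. 3⁻¹ ≡ 6 (mod 17), so λ ≡ 16·6 ≡ 11.
  x = λ² - 4 - 4 = 121 - 8 ≡ 11; y = λ·(4 - 11) - 10 ≡ 15. → (11, 15)
3P: (11, 15) + (4, 10). λ = (10 - 15)/(4 - 11) ≡ 12/10 mod 17. 10⁻¹ ≡ 12 (mod 17), so λ ≡ 8.
  x = λ² - 11 - 4 = 64 - 15 ≡ 15; y = λ·(11 - 15) - 15 ≡ 4. → (15, 4)
4P: (15, 4) + (4, 10). λ = (10 - 4)/(4 - 15) ≡ 6/6 mod 17. 6⁻¹ ≡ 3 (mod 17), so λ ≡ 1.
  x = λ² - 15 - 4 = 1 - 19 ≡ 16; y = λ·(15 - 16) - 4 ≡ 12. → (16, 12)
5P: (16, 12) + (4, 10). λ = (10 - 12)/(4 - 16) ≡ 15/5 mod 17. 5⁻¹ ≡ 7 (mod 17), so λ ≡ 3.
  x = λ² - 16 - 4 = 9 - 20 ≡ 6; y = λ·(16 - 6) - 12 ≡ 1. → (6, 1)
6P: (6, 1) + (4, 10). λ = (10 - 1)/(4 - 6) ≡ 9/15 mod 17. 15⁻¹ ≡ 8 (mod 17) since 15·8 = 120 ≡ 1, so λ ≡ 4.
  x = λ² - 6 - 4 = 16 - 10 ≡ 6; y = λ·(6 - 6) - 1 ≡ 16. → (6, 16)
7P: (6, 16) + (4, 10). λ = (10 - 16)/(4 - 6) ≡ 11/15 mod 17. 15⁻¹ ≡ 8 (mod 17), so λ ≡ 3.
  x = λ² - 6 - 4 = 9 - 10 ≡ 16; y = λ·(6 - 16) - 16 ≡ 5. → (16, 5)
8P: (16, 5) + (4, 10). λ = (10 - 5)/(4 - 16) ≡ 5/5 mod 17. 5⁻¹ ≡ 7 (mod 17), so λ ≡ 1.
  x = λ² - 16 - 4 = 1 - 20 ≡ 15; y = λ·(16 - 15) - 5 ≡ 13. → (15, 13)
9P: (15, 13) + (4, 10). λ = (10 - 13)/(4 - 15) ≡ 14/6 mod 17. 6⁻¹ ≡ 3 (mod 17), so λ ≡ 8.
  x = λ² - 15 - 4 = 64 - 19 ≡ 11; y = λ·(15 - 11) - 13 ≡ 2. → (11, 2)
10P: (11, 2) + (4, 10). λ = (10 - 2)/(4 - 11) ≡ 8/10 mod 17. 10⁻¹ ≡ 12 (mod 17), so λ ≡ 11.
  x = λ² - 11 - 4 = 121 - 15 ≡ 4; y = λ·(11 - 4) - 2 ≡ 7. → (4, 7)
11P: (4, 7) + (4, 10): same x and y₁ ≡ -y₂, so the sum is O.
11P = O, so the order is 11.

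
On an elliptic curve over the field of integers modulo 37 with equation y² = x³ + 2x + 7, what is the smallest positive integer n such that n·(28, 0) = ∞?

2P: (28, 0) + (28, 0): same x and y₁ ≡ -y₂, so the sum is ∞.
2P = ∞, so the order is 2.

2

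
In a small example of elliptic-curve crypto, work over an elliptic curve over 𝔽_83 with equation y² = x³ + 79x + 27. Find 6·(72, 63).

(76, 25)

Write G = (72, 63).
Repeated addition: build up to 6G.
2G: tangent at (72, 63): λ = (3·72² + 79)/(2·63) ≡ 27/43. 43⁻¹ ≡ 56 (mod 83), so λ ≡ 27·56 ≡ 18.
  x = λ² - 72 - 72 = 324 - 144 ≡ 14; y = λ·(72 - 14) - 63 ≡ 68. → (14, 68)
3G: (14, 68) + (72, 63). λ = (63 - 68)/(72 - 14) ≡ 78/58 mod 83. 58⁻¹ ≡ 73 (mod 83), so λ ≡ 50.
  x = λ² - 14 - 72 = 2500 - 86 ≡ 7; y = λ·(14 - 7) - 68 ≡ 33. → (7, 33)
4G: (7, 33) + (72, 63). λ = (63 - 33)/(72 - 7) ≡ 30/65 mod 83. 65⁻¹ ≡ 23 (mod 83), so λ ≡ 26.
  x = λ² - 7 - 72 = 676 - 79 ≡ 16; y = λ·(7 - 16) - 33 ≡ 65. → (16, 65)
5G: (16, 65) + (72, 63). λ = (63 - 65)/(72 - 16) ≡ 81/56 mod 83. 56⁻¹ ≡ 43 (mod 83), so λ ≡ 80.
  x = λ² - 16 - 72 = 6400 - 88 ≡ 4; y = λ·(16 - 4) - 65 ≡ 65. → (4, 65)
6G: (4, 65) + (72, 63). λ = (63 - 65)/(72 - 4) ≡ 81/68 mod 83. 68⁻¹ ≡ 11 (mod 83) since 68·11 = 748 ≡ 1, so λ ≡ 61.
  x = λ² - 4 - 72 = 3721 - 76 ≡ 76; y = λ·(4 - 76) - 65 ≡ 25. → (76, 25)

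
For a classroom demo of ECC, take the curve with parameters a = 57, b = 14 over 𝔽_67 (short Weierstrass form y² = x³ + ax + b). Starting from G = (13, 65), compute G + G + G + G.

Double-and-add on 4 = (100)₂. Start with G = (13, 65) for the leading 1-bit.
double: tangent at (13, 65): λ = (3·13² + 57)/(2·65) ≡ 28/63. 63⁻¹ ≡ 50 (mod 67) since 63·50 = 3150 ≡ 1, so λ ≡ 28·50 ≡ 60.
  x = λ² - 13 - 13 = 3600 - 26 ≡ 23; y = λ·(13 - 23) - 65 ≡ 5. → (23, 5)
double: tangent at (23, 5): λ = (3·23² + 57)/(2·5) ≡ 36/10. 10⁻¹ ≡ 47 (mod 67), so λ ≡ 36·47 ≡ 17.
  x = λ² - 23 - 23 = 289 - 46 ≡ 42; y = λ·(23 - 42) - 5 ≡ 7. → (42, 7)

(42, 7)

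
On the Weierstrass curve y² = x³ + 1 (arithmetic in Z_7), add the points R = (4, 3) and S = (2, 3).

(4, 3) + (2, 3). λ = (3 - 3)/(2 - 4) ≡ 0/5 mod 7. 5⁻¹ ≡ 3 (mod 7) since 5·3 = 15 ≡ 1, so λ ≡ 0.
  x = λ² - 4 - 2 = 0 - 6 ≡ 1; y = λ·(4 - 1) - 3 ≡ 4. → (1, 4)

(1, 4)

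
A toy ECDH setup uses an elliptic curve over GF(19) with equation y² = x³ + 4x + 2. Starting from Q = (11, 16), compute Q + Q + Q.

Repeated addition: build up to 3Q.
2Q: tangent at (11, 16): λ = (3·11² + 4)/(2·16) ≡ 6/13. 13⁻¹ ≡ 3 (mod 19) since 13·3 = 39 ≡ 1, so λ ≡ 6·3 ≡ 18.
  x = λ² - 11 - 11 = 324 - 22 ≡ 17; y = λ·(11 - 17) - 16 ≡ 9. → (17, 9)
3Q: (17, 9) + (11, 16). λ = (16 - 9)/(11 - 17) ≡ 7/13 mod 19. 13⁻¹ ≡ 3 (mod 19) since 13·3 = 39 ≡ 1, so λ ≡ 2.
  x = λ² - 17 - 11 = 4 - 28 ≡ 14; y = λ·(17 - 14) - 9 ≡ 16. → (14, 16)

(14, 16)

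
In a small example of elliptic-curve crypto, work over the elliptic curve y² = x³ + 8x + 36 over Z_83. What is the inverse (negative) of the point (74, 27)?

(74, 56)

-(74, 27) = (74, -27 mod 83) = (74, 56).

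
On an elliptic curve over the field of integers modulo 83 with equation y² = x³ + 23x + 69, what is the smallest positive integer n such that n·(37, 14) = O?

2P: tangent at (37, 14): λ = (3·37² + 23)/(2·14) ≡ 63/28. 28⁻¹ ≡ 3 (mod 83), so λ ≡ 63·3 ≡ 23.
  x = λ² - 37 - 37 = 529 - 74 ≡ 40; y = λ·(37 - 40) - 14 ≡ 0. → (40, 0)
3P: (40, 0) + (37, 14). λ = (14 - 0)/(37 - 40) ≡ 14/80 mod 83. 80⁻¹ ≡ 55 (mod 83), so λ ≡ 23.
  x = λ² - 40 - 37 = 529 - 77 ≡ 37; y = λ·(40 - 37) - 0 ≡ 69. → (37, 69)
4P: (37, 69) + (37, 14): same x and y₁ ≡ -y₂, so the sum is O.
4P = O, so the order is 4.

4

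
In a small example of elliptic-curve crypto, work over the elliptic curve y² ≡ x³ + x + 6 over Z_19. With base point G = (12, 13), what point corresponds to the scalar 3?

O

Repeated addition: build up to 3G.
2G: tangent at (12, 13): λ = (3·12² + 1)/(2·13) ≡ 15/7. 7⁻¹ ≡ 11 (mod 19), so λ ≡ 15·11 ≡ 13.
  x = λ² - 12 - 12 = 169 - 24 ≡ 12; y = λ·(12 - 12) - 13 ≡ 6. → (12, 6)
3G: (12, 6) + (12, 13): same x and y₁ ≡ -y₂, so the sum is O.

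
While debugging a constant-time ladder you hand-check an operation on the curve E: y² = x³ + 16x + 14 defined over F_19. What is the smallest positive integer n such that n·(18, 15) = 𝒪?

12

2P: tangent at (18, 15): λ = (3·18² + 16)/(2·15) ≡ 0/11. 11⁻¹ ≡ 7 (mod 19) since 11·7 = 77 ≡ 1, so λ ≡ 0·7 ≡ 0.
  x = λ² - 18 - 18 = 0 - 36 ≡ 2; y = λ·(18 - 2) - 15 ≡ 4. → (2, 4)
3P: (2, 4) + (18, 15). λ = (15 - 4)/(18 - 2) ≡ 11/16 mod 19. 16⁻¹ ≡ 6 (mod 19) since 16·6 = 96 ≡ 1, so λ ≡ 9.
  x = λ² - 2 - 18 = 81 - 20 ≡ 4; y = λ·(2 - 4) - 4 ≡ 16. → (4, 16)
4P: (4, 16) + (18, 15). λ = (15 - 16)/(18 - 4) ≡ 18/14 mod 19. 14⁻¹ ≡ 15 (mod 19), so λ ≡ 4.
  x = λ² - 4 - 18 = 16 - 22 ≡ 13; y = λ·(4 - 13) - 16 ≡ 5. → (13, 5)
5P: (13, 5) + (18, 15). λ = (15 - 5)/(18 - 13) ≡ 10/5 mod 19. 5⁻¹ ≡ 4 (mod 19) since 5·4 = 20 ≡ 1, so λ ≡ 2.
  x = λ² - 13 - 18 = 4 - 31 ≡ 11; y = λ·(13 - 11) - 5 ≡ 18. → (11, 18)
6P: (11, 18) + (18, 15). λ = (15 - 18)/(18 - 11) ≡ 16/7 mod 19. 7⁻¹ ≡ 11 (mod 19), so λ ≡ 5.
  x = λ² - 11 - 18 = 25 - 29 ≡ 15; y = λ·(11 - 15) - 18 ≡ 0. → (15, 0)
7P: (15, 0) + (18, 15). λ = (15 - 0)/(18 - 15) ≡ 15/3 mod 19. 3⁻¹ ≡ 13 (mod 19), so λ ≡ 5.
  x = λ² - 15 - 18 = 25 - 33 ≡ 11; y = λ·(15 - 11) - 0 ≡ 1. → (11, 1)
8P: (11, 1) + (18, 15). λ = (15 - 1)/(18 - 11) ≡ 14/7 mod 19. 7⁻¹ ≡ 11 (mod 19) since 7·11 = 77 ≡ 1, so λ ≡ 2.
  x = λ² - 11 - 18 = 4 - 29 ≡ 13; y = λ·(11 - 13) - 1 ≡ 14. → (13, 14)
9P: (13, 14) + (18, 15). λ = (15 - 14)/(18 - 13) ≡ 1/5 mod 19. 5⁻¹ ≡ 4 (mod 19), so λ ≡ 4.
  x = λ² - 13 - 18 = 16 - 31 ≡ 4; y = λ·(13 - 4) - 14 ≡ 3. → (4, 3)
10P: (4, 3) + (18, 15). λ = (15 - 3)/(18 - 4) ≡ 12/14 mod 19. 14⁻¹ ≡ 15 (mod 19) since 14·15 = 210 ≡ 1, so λ ≡ 9.
  x = λ² - 4 - 18 = 81 - 22 ≡ 2; y = λ·(4 - 2) - 3 ≡ 15. → (2, 15)
11P: (2, 15) + (18, 15). λ = (15 - 15)/(18 - 2) ≡ 0/16 mod 19. 16⁻¹ ≡ 6 (mod 19), so λ ≡ 0.
  x = λ² - 2 - 18 = 0 - 20 ≡ 18; y = λ·(2 - 18) - 15 ≡ 4. → (18, 4)
12P: (18, 4) + (18, 15): same x and y₁ ≡ -y₂, so the sum is 𝒪.
12P = 𝒪, so the order is 12.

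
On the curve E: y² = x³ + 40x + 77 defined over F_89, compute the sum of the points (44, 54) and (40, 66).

(44, 54) + (40, 66). λ = (66 - 54)/(40 - 44) ≡ 12/85 mod 89. 85⁻¹ ≡ 22 (mod 89), so λ ≡ 86.
  x = λ² - 44 - 40 = 7396 - 84 ≡ 14; y = λ·(44 - 14) - 54 ≡ 34. → (14, 34)

(14, 34)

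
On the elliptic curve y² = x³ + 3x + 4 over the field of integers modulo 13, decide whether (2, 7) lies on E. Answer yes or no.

y² = 7² ≡ 10; x³ + 3x + 4 = 18 ≡ 5 (mod 13). 10 ≠ 5.

no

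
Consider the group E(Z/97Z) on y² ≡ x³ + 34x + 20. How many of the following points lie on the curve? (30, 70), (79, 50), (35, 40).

1

(30, 70): 70² ≡ 50, rhs ≡ 7 → off.
(79, 50): 50² ≡ 75, rhs ≡ 75 → on.
(35, 40): 40² ≡ 48, rhs ≡ 47 → off.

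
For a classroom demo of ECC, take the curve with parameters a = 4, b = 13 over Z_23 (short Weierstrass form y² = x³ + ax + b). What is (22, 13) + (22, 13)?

(10, 15)

tangent at (22, 13): λ = (3·22² + 4)/(2·13) ≡ 7/3. 3⁻¹ ≡ 8 (mod 23), so λ ≡ 7·8 ≡ 10.
  x = λ² - 22 - 22 = 100 - 44 ≡ 10; y = λ·(22 - 10) - 13 ≡ 15. → (10, 15)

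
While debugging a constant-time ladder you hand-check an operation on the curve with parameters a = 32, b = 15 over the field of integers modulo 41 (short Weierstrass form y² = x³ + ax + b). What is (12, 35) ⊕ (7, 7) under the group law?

(12, 35) + (7, 7). λ = (7 - 35)/(7 - 12) ≡ 13/36 mod 41. 36⁻¹ ≡ 8 (mod 41) since 36·8 = 288 ≡ 1, so λ ≡ 22.
  x = λ² - 12 - 7 = 484 - 19 ≡ 14; y = λ·(12 - 14) - 35 ≡ 3. → (14, 3)

(14, 3)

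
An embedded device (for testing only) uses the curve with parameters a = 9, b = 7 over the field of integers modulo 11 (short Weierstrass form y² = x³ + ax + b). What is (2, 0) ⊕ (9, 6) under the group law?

(2, 0) + (9, 6). λ = (6 - 0)/(9 - 2) ≡ 6/7 mod 11. 7⁻¹ ≡ 8 (mod 11) since 7·8 = 56 ≡ 1, so λ ≡ 4.
  x = λ² - 2 - 9 = 16 - 11 ≡ 5; y = λ·(2 - 5) - 0 ≡ 10. → (5, 10)

(5, 10)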